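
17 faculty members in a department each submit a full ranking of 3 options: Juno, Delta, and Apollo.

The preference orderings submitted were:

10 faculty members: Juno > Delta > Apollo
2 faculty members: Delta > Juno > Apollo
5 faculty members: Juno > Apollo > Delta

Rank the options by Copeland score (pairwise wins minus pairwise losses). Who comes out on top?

Pairwise results:
  Juno vs Delta: Juno wins 15–2.
  Juno vs Apollo: Juno wins 17–0.
  Delta vs Apollo: Delta wins 12–5.
Copeland scores (wins − losses):
  Juno: 2 − 0 = 2
  Delta: 1 − 1 = 0
  Apollo: 0 − 2 = -2
Juno has the best Copeland score.

Juno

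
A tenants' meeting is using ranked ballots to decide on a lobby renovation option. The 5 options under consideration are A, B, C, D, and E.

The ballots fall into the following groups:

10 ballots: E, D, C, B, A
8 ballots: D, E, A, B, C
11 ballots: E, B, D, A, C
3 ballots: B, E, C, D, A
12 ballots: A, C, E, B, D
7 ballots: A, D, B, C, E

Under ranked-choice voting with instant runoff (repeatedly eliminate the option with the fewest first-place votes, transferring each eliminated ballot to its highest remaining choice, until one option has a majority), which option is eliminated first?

Round 1: E 21, A 19, D 8, B 3, C 0. C has the fewest and is eliminated.
Round 2: E 21, A 19, D 8, B 3. B has the fewest and is eliminated.
Round 3: E 24, A 19, D 8. D has the fewest and is eliminated.
Round 4: E 32, A 19. E has a majority.

C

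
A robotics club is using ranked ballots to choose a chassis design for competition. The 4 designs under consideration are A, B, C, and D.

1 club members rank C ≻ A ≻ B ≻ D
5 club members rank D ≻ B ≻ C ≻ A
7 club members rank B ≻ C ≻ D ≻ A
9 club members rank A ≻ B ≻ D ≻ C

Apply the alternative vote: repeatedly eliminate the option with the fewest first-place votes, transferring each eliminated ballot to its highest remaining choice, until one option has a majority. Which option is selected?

B

Round 1: A 9, B 7, D 5, C 1. C has the fewest and is eliminated.
Round 2: A 10, B 7, D 5. D has the fewest and is eliminated.
Round 3: B 12, A 10. B has a majority.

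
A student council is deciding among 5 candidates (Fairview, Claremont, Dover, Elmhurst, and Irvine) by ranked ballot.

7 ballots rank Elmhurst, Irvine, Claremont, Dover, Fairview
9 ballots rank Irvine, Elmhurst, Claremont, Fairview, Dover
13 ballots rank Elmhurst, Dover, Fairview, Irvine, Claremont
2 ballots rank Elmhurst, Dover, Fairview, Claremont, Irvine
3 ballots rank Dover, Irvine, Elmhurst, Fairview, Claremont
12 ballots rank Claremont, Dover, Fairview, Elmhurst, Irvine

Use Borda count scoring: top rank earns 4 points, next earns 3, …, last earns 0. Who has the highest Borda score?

Elmhurst

Borda scores:
  Fairview: 7·0 + 9·1 + 13·2 + 2·2 + 3·1 + 12·2 = 66
  Claremont: 7·2 + 9·2 + 13·0 + 2·1 + 3·0 + 12·4 = 82
  Dover: 7·1 + 9·0 + 13·3 + 2·3 + 3·4 + 12·3 = 100
  Elmhurst: 7·4 + 9·3 + 13·4 + 2·4 + 3·2 + 12·1 = 133
  Irvine: 7·3 + 9·4 + 13·1 + 2·0 + 3·3 + 12·0 = 79
Elmhurst has the highest total.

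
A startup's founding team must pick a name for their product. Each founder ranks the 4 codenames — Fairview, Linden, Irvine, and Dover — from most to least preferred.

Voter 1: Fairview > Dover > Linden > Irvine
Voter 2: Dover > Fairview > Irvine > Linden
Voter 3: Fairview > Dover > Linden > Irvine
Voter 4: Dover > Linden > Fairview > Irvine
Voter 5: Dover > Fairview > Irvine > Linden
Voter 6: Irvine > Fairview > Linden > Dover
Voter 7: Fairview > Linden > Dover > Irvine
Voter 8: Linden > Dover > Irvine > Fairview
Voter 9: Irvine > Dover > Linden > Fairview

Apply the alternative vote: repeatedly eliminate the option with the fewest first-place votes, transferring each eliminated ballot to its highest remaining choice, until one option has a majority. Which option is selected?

Dover

Round 1: Fairview 3, Dover 3, Irvine 2, Linden 1. Linden has the fewest and is eliminated.
Round 2: Dover 4, Fairview 3, Irvine 2. Irvine has the fewest and is eliminated.
Round 3: Dover 5, Fairview 4. Dover has a majority.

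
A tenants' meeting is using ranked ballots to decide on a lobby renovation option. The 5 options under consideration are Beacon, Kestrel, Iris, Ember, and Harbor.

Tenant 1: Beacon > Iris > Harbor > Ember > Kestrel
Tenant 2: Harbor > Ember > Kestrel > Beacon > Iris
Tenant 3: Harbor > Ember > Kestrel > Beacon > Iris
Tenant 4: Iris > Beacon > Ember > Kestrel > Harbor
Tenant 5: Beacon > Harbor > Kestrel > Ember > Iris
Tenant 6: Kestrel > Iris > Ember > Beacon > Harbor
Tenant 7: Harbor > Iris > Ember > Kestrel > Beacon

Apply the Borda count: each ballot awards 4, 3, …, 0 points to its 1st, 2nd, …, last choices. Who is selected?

Harbor

Borda scores:
  Beacon: 4 + 1 + 1 + 3 + 4 + 1 + 0 = 14
  Kestrel: 0 + 2 + 2 + 1 + 2 + 4 + 1 = 12
  Iris: 3 + 0 + 0 + 4 + 0 + 3 + 3 = 13
  Ember: 1 + 3 + 3 + 2 + 1 + 2 + 2 = 14
  Harbor: 2 + 4 + 4 + 0 + 3 + 0 + 4 = 17
Harbor has the highest total.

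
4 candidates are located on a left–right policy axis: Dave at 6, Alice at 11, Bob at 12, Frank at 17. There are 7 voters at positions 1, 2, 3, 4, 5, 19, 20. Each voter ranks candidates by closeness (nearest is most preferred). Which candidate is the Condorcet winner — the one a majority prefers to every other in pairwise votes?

Dave

With single-peaked preferences on a line, the Condorcet winner is the candidate closest to the median voter.
The median voter (position 4) is closest to Dave at 6.
Check: Dave vs Frank — voters closer to Dave: 5 of 7.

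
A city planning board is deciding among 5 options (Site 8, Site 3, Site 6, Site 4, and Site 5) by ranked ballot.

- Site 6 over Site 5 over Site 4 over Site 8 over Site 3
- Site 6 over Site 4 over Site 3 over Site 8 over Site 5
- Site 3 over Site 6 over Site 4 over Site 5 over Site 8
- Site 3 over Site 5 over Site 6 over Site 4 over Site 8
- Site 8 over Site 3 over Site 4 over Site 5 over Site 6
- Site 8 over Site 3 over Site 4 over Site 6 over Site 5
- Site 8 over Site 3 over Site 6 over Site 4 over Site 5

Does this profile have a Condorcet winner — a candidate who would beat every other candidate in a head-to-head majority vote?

No

Head-to-head results (7 voters total):
Site 8 vs Site 3: Site 8 wins 4–3.
Site 8 vs Site 6: Site 6 wins 4–3.
Site 8 vs Site 4: Site 4 wins 4–3.
Site 8 vs Site 5: Site 8 wins 4–3.
Site 3 vs Site 6: Site 3 wins 5–2.
Site 3 vs Site 4: Site 3 wins 5–2.
Site 3 vs Site 5: Site 3 wins 6–1.
Site 6 vs Site 4: Site 6 wins 5–2.
Site 6 vs Site 5: Site 6 wins 5–2.
Site 4 vs Site 5: Site 4 wins 5–2.
No candidate beats all others: Site 8 beats Site 3 beats Site 6 beats Site 8, a majority cycle.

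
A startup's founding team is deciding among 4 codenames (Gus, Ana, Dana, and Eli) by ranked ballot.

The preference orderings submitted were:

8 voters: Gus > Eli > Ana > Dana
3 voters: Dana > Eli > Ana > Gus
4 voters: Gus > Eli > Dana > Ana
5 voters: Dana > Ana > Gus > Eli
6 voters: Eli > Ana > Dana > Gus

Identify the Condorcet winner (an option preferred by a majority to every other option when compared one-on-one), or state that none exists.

No Condorcet winner

Head-to-head results (26 voters total):
Gus vs Ana: Ana wins 14–12.
Gus vs Dana: Dana wins 14–12.
Gus vs Eli: Gus wins 17–9.
Ana vs Dana: Ana wins 14–12.
Ana vs Eli: Eli wins 21–5.
Dana vs Eli: Eli wins 18–8.
No candidate beats all others: Gus beats Eli beats Ana beats Gus, a majority cycle.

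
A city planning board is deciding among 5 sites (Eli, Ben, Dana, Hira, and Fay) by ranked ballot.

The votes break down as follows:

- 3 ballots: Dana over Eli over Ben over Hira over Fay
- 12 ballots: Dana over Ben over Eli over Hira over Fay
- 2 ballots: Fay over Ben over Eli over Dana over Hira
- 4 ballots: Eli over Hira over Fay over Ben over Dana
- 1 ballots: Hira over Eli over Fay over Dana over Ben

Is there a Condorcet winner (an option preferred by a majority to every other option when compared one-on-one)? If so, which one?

Head-to-head results (22 voters total):
Eli vs Ben: Ben wins 14–8.
Eli vs Dana: Dana wins 15–7.
Eli vs Hira: Eli wins 21–1.
Eli vs Fay: Eli wins 20–2.
Ben vs Dana: Dana wins 16–6.
Ben vs Hira: Ben wins 17–5.
Ben vs Fay: Ben wins 15–7.
Dana vs Hira: Dana wins 17–5.
Dana vs Fay: Dana wins 15–7.
Hira vs Fay: Hira wins 20–2.
Dana beats each rival — Eli (15–7), Ben (16–6), Hira (17–5), Fay (15–7) — so Dana is the Condorcet winner.

Dana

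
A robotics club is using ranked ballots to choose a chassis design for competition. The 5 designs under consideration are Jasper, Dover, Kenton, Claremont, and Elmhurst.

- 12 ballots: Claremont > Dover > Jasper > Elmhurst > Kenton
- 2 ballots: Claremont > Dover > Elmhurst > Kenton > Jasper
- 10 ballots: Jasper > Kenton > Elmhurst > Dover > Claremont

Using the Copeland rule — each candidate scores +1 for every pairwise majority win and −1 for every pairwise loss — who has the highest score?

Pairwise results:
  Jasper vs Dover: Dover wins 14–10.
  Jasper vs Kenton: Jasper wins 22–2.
  Jasper vs Claremont: Claremont wins 14–10.
  Jasper vs Elmhurst: Jasper wins 22–2.
  Dover vs Kenton: Dover wins 14–10.
  Dover vs Claremont: Claremont wins 14–10.
  Dover vs Elmhurst: Dover wins 14–10.
  Kenton vs Claremont: Claremont wins 14–10.
  Kenton vs Elmhurst: Elmhurst wins 14–10.
  Claremont vs Elmhurst: Claremont wins 14–10.
Copeland scores (wins − losses):
  Jasper: 2 − 2 = 0
  Dover: 3 − 1 = 2
  Kenton: 0 − 4 = -4
  Claremont: 4 − 0 = 4
  Elmhurst: 1 − 3 = -2
Claremont has the best Copeland score.

Claremont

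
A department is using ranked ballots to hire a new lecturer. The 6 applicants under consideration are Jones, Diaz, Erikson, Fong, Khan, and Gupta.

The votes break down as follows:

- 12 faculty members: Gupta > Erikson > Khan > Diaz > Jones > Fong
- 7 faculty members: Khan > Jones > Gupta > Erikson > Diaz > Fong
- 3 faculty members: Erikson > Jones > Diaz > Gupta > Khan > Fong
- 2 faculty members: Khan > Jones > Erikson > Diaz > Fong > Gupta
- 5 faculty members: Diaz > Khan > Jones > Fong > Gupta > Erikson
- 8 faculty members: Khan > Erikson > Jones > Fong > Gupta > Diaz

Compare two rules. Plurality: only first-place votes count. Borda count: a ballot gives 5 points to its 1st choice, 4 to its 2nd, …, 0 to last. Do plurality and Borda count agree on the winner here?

Plurality first-place counts: Jones 0, Diaz 5, Erikson 3, Fong 0, Khan 17, Gupta 12 → Khan.
Borda totals: Jones 99, Diaz 69, Erikson 115, Fong 28, Khan 144, Gupta 100 → Khan.
The two rules agree on Khan.

Yes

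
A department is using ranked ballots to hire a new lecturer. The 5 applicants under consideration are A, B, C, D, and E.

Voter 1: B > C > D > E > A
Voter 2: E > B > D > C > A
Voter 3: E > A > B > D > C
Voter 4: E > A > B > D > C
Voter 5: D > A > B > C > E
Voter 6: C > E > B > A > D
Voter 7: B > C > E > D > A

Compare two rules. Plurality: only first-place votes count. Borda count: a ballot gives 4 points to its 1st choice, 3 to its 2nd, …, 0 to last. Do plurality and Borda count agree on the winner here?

No

Plurality first-place counts: A 0, B 2, C 1, D 1, E 3 → E.
Borda totals: A 10, B 19, C 12, D 11, E 18 → B.
The two rules disagree: plurality picks E, Borda picks B.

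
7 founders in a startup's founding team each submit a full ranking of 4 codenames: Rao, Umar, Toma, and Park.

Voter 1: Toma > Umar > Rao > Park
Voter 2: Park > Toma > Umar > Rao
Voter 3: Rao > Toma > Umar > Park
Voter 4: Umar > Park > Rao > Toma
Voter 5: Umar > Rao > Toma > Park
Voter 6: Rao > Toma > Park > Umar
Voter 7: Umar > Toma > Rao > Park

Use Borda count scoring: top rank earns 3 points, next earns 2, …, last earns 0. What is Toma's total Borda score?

Borda scores:
  Rao: 1 + 0 + 3 + 1 + 2 + 3 + 1 = 11
  Umar: 2 + 1 + 1 + 3 + 3 + 0 + 3 = 13
  Toma: 3 + 2 + 2 + 0 + 1 + 2 + 2 = 12
  Park: 0 + 3 + 0 + 2 + 0 + 1 + 0 = 6

12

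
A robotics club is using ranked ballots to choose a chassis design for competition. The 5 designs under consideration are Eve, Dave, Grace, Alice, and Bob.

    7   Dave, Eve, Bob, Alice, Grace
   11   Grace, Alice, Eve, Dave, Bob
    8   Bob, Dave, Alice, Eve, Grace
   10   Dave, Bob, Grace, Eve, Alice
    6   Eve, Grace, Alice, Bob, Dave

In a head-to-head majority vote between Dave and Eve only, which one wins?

Ballots ranking Dave above Eve: 7+8+10 = 25.
Ballots ranking Eve above Dave: 11+6 = 17.
Dave wins the head-to-head, 25–17.

Dave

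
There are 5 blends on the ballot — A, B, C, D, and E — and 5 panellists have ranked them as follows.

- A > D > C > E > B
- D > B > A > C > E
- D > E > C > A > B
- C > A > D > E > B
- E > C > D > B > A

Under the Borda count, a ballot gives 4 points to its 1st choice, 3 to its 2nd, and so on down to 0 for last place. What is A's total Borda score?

Borda scores:
  A: 4 + 2 + 1 + 3 + 0 = 10
  B: 0 + 3 + 0 + 0 + 1 = 4
  C: 2 + 1 + 2 + 4 + 3 = 12
  D: 3 + 4 + 4 + 2 + 2 = 15
  E: 1 + 0 + 3 + 1 + 4 = 9

10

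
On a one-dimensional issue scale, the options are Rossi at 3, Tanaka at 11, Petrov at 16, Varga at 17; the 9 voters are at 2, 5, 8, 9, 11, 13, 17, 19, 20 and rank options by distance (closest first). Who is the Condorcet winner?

Tanaka

With single-peaked preferences on a line, the Condorcet winner is the candidate closest to the median voter.
The median voter (position 11) is closest to Tanaka at 11.
Check: Tanaka vs Rossi — voters closer to Tanaka: 7 of 9.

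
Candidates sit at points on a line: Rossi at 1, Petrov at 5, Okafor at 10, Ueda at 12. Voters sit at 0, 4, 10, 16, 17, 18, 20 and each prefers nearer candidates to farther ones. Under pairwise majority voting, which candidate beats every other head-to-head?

Ueda

With single-peaked preferences on a line, the Condorcet winner is the candidate closest to the median voter.
The median voter (position 16) is closest to Ueda at 12.
Check: Ueda vs Petrov — voters closer to Ueda: 5 of 7.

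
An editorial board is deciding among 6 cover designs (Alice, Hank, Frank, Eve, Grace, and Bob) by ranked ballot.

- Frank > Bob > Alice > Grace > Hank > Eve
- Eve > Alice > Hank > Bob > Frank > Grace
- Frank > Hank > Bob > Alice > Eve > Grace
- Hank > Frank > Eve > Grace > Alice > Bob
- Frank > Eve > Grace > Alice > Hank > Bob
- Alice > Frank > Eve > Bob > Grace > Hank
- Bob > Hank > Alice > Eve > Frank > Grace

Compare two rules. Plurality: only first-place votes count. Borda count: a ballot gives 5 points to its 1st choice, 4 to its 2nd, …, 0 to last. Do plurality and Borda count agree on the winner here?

Yes

Plurality first-place counts: Alice 1, Hank 1, Frank 3, Eve 1, Grace 0, Bob 1 → Frank.
Borda totals: Alice 20, Hank 18, Frank 25, Eve 18, Grace 8, Bob 16 → Frank.
The two rules agree on Frank.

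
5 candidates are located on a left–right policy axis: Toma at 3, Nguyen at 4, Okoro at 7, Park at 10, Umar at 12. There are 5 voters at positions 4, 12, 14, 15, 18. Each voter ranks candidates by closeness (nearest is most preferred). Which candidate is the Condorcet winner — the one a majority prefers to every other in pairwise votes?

With single-peaked preferences on a line, the Condorcet winner is the candidate closest to the median voter.
The median voter (position 14) is closest to Umar at 12.
Check: Umar vs Okoro — voters closer to Umar: 4 of 5.

Umar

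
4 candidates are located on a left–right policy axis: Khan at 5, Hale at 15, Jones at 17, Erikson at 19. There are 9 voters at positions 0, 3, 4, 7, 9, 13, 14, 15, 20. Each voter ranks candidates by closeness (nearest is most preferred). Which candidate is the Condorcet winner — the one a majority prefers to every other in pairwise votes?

Khan

With single-peaked preferences on a line, the Condorcet winner is the candidate closest to the median voter.
The median voter (position 9) is closest to Khan at 5.
Check: Khan vs Hale — voters closer to Khan: 5 of 9.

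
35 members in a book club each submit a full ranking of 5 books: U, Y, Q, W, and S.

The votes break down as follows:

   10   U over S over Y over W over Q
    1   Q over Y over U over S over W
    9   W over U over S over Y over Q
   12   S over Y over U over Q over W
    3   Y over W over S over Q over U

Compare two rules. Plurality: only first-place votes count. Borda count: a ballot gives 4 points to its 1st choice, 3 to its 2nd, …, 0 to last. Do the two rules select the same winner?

Plurality first-place counts: U 10, Y 3, Q 1, W 9, S 12 → S.
Borda totals: U 93, Y 80, Q 19, W 55, S 103 → S.
The two rules agree on S.

Yes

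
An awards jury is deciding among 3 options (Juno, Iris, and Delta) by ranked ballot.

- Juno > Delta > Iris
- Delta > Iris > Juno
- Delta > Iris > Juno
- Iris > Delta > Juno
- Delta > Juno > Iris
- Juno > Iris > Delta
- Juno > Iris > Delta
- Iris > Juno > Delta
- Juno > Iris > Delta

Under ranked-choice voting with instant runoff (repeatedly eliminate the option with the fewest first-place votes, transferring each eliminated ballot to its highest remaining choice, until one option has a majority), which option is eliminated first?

Round 1: Juno 4, Delta 3, Iris 2. Iris has the fewest and is eliminated.
Round 2: Juno 5, Delta 4. Juno has a majority.

Iris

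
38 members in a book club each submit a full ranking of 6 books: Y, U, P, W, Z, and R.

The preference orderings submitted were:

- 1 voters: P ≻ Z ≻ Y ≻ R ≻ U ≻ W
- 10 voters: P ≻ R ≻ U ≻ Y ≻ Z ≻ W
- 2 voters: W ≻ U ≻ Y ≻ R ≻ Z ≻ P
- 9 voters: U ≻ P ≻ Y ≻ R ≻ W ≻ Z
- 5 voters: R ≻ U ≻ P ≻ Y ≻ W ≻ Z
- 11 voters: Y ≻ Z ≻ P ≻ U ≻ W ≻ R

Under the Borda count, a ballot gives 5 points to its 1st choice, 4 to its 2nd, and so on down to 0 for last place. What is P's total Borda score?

139

Borda scores:
  Y: 3 + 10·2 + 2·3 + 9·3 + 5·2 + 11·5 = 121
  U: 1 + 10·3 + 2·4 + 9·5 + 5·4 + 11·2 = 126
  P: 5 + 10·5 + 2·0 + 9·4 + 5·3 + 11·3 = 139
  W: 0 + 10·0 + 2·5 + 9·1 + 5·1 + 11·1 = 35
  Z: 4 + 10·1 + 2·1 + 9·0 + 5·0 + 11·4 = 60
  R: 2 + 10·4 + 2·2 + 9·2 + 5·5 + 11·0 = 89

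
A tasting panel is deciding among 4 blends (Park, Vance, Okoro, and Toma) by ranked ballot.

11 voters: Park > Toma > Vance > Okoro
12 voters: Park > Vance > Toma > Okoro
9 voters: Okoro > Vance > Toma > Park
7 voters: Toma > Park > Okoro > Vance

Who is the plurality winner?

First-place vote totals:
  Park: 23
  Vance: 0
  Okoro: 9
  Toma: 7
Park has the most first-place votes.

Park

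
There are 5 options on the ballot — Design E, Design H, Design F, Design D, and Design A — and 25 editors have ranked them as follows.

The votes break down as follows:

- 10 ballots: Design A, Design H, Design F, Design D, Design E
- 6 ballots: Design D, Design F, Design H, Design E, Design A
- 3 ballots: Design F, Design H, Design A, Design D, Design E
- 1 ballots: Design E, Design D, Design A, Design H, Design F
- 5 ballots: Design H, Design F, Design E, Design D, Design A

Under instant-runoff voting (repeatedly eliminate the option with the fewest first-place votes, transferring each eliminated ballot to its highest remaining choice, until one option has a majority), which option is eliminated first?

Design E

Round 1: Design A 10, Design D 6, Design H 5, Design F 3, Design E 1. Design E has the fewest and is eliminated.
Round 2: Design A 10, Design D 7, Design H 5, Design F 3. Design F has the fewest and is eliminated.
Round 3: Design A 10, Design H 8, Design D 7. Design D has the fewest and is eliminated.
Round 4: Design H 14, Design A 11. Design H has a majority.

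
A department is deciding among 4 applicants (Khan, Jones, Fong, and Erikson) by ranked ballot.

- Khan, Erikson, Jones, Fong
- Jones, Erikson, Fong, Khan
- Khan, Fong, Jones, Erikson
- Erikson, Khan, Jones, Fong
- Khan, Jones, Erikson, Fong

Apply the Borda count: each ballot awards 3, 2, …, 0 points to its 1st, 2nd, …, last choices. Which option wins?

Khan

Borda scores:
  Khan: 3 + 0 + 3 + 2 + 3 = 11
  Jones: 1 + 3 + 1 + 1 + 2 = 8
  Fong: 0 + 1 + 2 + 0 + 0 = 3
  Erikson: 2 + 2 + 0 + 3 + 1 = 8
Khan has the highest total.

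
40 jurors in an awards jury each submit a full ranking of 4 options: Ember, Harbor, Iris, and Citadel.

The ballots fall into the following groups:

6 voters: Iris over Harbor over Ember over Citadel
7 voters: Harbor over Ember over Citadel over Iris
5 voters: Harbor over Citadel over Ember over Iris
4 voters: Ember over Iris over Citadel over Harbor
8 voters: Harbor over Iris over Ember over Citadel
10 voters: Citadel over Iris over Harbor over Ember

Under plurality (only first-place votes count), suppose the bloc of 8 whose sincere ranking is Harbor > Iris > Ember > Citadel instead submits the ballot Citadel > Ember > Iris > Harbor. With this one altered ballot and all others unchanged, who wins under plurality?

First-place totals with the altered ballot: Ember 4, Harbor 12, Iris 6, Citadel 18.
The switch changes the winner from Harbor to Citadel.

Citadel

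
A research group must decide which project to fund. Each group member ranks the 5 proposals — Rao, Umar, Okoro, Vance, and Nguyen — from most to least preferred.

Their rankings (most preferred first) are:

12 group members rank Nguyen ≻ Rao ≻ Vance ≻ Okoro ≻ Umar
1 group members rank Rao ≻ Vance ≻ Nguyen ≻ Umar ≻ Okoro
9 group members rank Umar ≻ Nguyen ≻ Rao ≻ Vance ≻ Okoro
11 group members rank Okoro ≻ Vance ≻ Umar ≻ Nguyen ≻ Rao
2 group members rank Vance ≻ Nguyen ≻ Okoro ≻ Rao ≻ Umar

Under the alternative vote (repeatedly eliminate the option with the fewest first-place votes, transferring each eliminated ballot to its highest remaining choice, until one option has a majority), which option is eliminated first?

Round 1: Nguyen 12, Okoro 11, Umar 9, Vance 2, Rao 1. Rao has the fewest and is eliminated.
Round 2: Nguyen 12, Okoro 11, Umar 9, Vance 3. Vance has the fewest and is eliminated.
Round 3: Nguyen 15, Okoro 11, Umar 9. Umar has the fewest and is eliminated.
Round 4: Nguyen 24, Okoro 11. Nguyen has a majority.

Rao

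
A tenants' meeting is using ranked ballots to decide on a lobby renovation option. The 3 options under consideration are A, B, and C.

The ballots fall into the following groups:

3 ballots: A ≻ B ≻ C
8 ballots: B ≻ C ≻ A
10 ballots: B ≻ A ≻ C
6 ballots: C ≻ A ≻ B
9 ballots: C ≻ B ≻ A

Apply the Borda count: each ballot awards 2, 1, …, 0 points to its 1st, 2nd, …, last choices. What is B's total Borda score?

48

Borda scores:
  A: 3·2 + 8·0 + 10·1 + 6·1 + 9·0 = 22
  B: 3·1 + 8·2 + 10·2 + 6·0 + 9·1 = 48
  C: 3·0 + 8·1 + 10·0 + 6·2 + 9·2 = 38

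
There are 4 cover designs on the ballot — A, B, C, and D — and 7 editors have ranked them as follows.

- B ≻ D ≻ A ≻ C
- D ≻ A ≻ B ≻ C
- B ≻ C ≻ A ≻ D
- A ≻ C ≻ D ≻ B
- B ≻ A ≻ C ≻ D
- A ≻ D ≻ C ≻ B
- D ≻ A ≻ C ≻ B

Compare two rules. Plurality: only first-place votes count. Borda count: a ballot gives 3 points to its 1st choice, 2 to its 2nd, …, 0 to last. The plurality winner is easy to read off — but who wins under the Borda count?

Plurality first-place counts: A 2, B 3, C 0, D 2 → B.
Borda totals: A 14, B 10, C 7, D 11 → A.

A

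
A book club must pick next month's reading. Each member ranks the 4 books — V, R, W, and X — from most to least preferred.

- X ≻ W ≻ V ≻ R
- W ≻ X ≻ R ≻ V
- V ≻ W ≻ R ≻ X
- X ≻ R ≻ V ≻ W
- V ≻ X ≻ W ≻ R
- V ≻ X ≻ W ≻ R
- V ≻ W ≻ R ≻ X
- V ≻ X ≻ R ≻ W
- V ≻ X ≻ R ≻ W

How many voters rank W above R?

Ballots ranking W above R: 6.
Ballots ranking R above W: 3.
So 6 of 9 voters prefer W to R.

6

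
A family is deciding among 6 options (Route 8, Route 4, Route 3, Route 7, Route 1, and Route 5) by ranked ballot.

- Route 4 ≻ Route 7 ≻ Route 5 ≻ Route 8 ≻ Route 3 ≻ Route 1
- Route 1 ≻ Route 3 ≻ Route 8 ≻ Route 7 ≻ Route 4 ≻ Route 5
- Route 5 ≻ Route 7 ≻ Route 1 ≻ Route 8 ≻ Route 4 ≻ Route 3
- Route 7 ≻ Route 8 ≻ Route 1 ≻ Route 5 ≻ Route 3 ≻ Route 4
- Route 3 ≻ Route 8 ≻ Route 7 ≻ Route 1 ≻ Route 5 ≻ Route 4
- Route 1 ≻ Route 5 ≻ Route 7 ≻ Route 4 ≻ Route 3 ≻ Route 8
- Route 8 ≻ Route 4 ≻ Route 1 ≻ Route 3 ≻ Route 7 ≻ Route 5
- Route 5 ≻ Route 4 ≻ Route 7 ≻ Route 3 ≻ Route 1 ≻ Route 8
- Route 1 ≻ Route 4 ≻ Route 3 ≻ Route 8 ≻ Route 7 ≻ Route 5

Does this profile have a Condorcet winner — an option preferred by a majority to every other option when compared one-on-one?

Yes

Head-to-head results (9 voters total):
Route 8 vs Route 4: Route 8 wins 5–4.
Route 8 vs Route 3: Route 3 wins 5–4.
Route 8 vs Route 7: Route 7 wins 5–4.
Route 8 vs Route 1: Route 1 wins 5–4.
Route 8 vs Route 5: Route 8 wins 5–4.
Route 4 vs Route 3: Route 4 wins 6–3.
Route 4 vs Route 7: Route 7 wins 5–4.
Route 4 vs Route 1: Route 1 wins 6–3.
Route 4 vs Route 5: Route 5 wins 5–4.
Route 3 vs Route 7: Route 7 wins 5–4.
Route 3 vs Route 1: Route 1 wins 6–3.
Route 3 vs Route 5: Route 5 wins 5–4.
Route 7 vs Route 1: Route 7 wins 5–4.
Route 7 vs Route 5: Route 7 wins 6–3.
Route 1 vs Route 5: Route 1 wins 6–3.
Route 7 beats each rival — Route 8 (5–4), Route 4 (5–4), Route 3 (5–4), Route 1 (5–4), Route 5 (6–3) — so Route 7 is the Condorcet winner.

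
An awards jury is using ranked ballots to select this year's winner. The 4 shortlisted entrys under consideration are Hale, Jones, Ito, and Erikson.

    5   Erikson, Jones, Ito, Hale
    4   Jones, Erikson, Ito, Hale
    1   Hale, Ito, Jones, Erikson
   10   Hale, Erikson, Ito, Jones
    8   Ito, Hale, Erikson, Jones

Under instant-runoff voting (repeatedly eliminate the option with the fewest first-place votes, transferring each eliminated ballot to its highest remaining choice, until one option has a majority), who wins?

Hale

Round 1: Hale 11, Ito 8, Erikson 5, Jones 4. Jones has the fewest and is eliminated.
Round 2: Hale 11, Erikson 9, Ito 8. Ito has the fewest and is eliminated.
Round 3: Hale 19, Erikson 9. Hale has a majority.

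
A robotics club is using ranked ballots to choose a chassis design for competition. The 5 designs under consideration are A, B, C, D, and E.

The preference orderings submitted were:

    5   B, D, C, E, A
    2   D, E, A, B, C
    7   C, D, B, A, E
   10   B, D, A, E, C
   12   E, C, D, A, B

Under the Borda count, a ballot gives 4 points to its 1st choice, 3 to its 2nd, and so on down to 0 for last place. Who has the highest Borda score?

Borda scores:
  A: 5·0 + 2·2 + 7·1 + 10·2 + 12·1 = 43
  B: 5·4 + 2·1 + 7·2 + 10·4 + 12·0 = 76
  C: 5·2 + 2·0 + 7·4 + 10·0 + 12·3 = 74
  D: 5·3 + 2·4 + 7·3 + 10·3 + 12·2 = 98
  E: 5·1 + 2·3 + 7·0 + 10·1 + 12·4 = 69
D has the highest total.

D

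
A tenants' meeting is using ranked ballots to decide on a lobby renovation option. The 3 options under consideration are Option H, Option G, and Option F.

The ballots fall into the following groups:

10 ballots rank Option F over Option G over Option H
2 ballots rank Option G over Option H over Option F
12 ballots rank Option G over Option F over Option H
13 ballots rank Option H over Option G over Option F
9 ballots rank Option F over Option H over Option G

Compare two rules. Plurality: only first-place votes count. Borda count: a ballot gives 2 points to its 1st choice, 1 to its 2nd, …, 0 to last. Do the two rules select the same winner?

Plurality first-place counts: Option H 13, Option G 14, Option F 19 → Option F.
Borda totals: Option H 37, Option G 51, Option F 50 → Option G.
The two rules disagree: plurality picks Option F, Borda picks Option G.

No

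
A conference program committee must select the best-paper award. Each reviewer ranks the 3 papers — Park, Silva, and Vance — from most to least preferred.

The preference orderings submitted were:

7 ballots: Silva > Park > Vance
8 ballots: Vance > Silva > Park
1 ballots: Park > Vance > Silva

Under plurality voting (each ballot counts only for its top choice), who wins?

First-place vote totals:
  Park: 1
  Silva: 7
  Vance: 8
Vance has the most first-place votes.

Vance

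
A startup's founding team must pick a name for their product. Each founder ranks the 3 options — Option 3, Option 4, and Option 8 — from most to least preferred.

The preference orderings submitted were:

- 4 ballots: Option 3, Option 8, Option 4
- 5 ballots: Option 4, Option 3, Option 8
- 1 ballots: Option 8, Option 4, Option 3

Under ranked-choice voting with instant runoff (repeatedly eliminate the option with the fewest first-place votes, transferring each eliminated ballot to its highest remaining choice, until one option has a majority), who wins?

Option 4

Round 1: Option 4 5, Option 3 4, Option 8 1. Option 8 has the fewest and is eliminated.
Round 2: Option 4 6, Option 3 4. Option 4 has a majority.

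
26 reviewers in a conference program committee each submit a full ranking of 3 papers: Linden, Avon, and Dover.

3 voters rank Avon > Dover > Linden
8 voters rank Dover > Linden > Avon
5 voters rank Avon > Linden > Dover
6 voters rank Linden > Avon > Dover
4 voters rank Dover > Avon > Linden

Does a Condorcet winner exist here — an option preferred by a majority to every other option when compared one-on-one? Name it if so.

Head-to-head results (26 voters total):
Linden vs Avon: Linden wins 14–12.
Linden vs Dover: Dover wins 15–11.
Avon vs Dover: Avon wins 14–12.
No candidate beats all others: Linden beats Avon beats Dover beats Linden, a majority cycle.

None — there is no Condorcet winner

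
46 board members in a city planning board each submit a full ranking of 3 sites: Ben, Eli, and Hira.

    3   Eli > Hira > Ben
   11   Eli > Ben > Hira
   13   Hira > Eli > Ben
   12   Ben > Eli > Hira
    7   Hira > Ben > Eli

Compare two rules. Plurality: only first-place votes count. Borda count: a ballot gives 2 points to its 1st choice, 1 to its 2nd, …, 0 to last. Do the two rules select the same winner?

Plurality first-place counts: Ben 12, Eli 14, Hira 20 → Hira.
Borda totals: Ben 42, Eli 53, Hira 43 → Eli.
The two rules disagree: plurality picks Hira, Borda picks Eli.

No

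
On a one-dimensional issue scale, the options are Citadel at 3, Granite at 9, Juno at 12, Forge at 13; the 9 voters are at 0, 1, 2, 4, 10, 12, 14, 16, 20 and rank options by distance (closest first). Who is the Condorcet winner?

Granite

With single-peaked preferences on a line, the Condorcet winner is the candidate closest to the median voter.
The median voter (position 10) is closest to Granite at 9.
Check: Granite vs Forge — voters closer to Granite: 5 of 9.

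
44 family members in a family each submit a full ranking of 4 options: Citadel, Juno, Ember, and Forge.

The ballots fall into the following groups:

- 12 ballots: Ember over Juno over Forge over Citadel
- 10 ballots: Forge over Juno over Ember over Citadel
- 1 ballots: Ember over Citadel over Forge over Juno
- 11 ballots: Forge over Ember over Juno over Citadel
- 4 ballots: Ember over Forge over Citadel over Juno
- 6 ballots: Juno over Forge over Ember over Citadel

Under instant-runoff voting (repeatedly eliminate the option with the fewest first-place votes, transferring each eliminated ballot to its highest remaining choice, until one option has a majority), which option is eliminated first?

Citadel

Round 1: Forge 21, Ember 17, Juno 6, Citadel 0. Citadel has the fewest and is eliminated.
Round 2: Forge 21, Ember 17, Juno 6. Juno has the fewest and is eliminated.
Round 3: Forge 27, Ember 17. Forge has a majority.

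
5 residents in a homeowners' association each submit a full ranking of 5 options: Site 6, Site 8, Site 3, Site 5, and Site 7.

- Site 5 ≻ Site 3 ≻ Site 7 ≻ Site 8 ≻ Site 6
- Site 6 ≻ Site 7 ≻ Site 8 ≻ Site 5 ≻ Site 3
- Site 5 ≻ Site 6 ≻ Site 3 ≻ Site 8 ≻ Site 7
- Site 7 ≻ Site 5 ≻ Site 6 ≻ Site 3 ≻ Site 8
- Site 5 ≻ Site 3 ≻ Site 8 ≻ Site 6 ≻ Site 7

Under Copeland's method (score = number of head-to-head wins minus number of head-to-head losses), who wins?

Pairwise results:
  Site 6 vs Site 8: Site 6 wins 3–2.
  Site 6 vs Site 3: Site 6 wins 3–2.
  Site 6 vs Site 5: Site 5 wins 4–1.
  Site 6 vs Site 7: Site 6 wins 3–2.
  Site 8 vs Site 3: Site 3 wins 4–1.
  Site 8 vs Site 5: Site 5 wins 4–1.
  Site 8 vs Site 7: Site 7 wins 3–2.
  Site 3 vs Site 5: Site 5 wins 5–0.
  Site 3 vs Site 7: Site 3 wins 3–2.
  Site 5 vs Site 7: Site 5 wins 3–2.
Copeland scores (wins − losses):
  Site 6: 3 − 1 = 2
  Site 8: 0 − 4 = -4
  Site 3: 2 − 2 = 0
  Site 5: 4 − 0 = 4
  Site 7: 1 − 3 = -2
Site 5 has the best Copeland score.

Site 5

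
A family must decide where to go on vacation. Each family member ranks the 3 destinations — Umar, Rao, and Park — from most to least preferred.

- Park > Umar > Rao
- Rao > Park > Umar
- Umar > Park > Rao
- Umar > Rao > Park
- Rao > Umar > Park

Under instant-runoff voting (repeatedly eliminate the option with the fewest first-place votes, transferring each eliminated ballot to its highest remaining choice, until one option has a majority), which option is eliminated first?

Round 1: Umar 2, Rao 2, Park 1. Park has the fewest and is eliminated.
Round 2: Umar 3, Rao 2. Umar has a majority.

Park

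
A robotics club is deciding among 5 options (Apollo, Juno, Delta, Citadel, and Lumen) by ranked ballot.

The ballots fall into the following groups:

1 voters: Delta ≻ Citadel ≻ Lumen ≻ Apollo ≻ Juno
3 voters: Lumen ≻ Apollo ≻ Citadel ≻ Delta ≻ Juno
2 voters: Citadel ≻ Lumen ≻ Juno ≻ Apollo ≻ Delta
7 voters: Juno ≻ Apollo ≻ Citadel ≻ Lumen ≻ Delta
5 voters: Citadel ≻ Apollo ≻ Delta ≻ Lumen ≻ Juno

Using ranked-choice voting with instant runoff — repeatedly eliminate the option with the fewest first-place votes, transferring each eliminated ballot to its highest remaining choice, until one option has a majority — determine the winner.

Citadel

Round 1: Juno 7, Citadel 7, Lumen 3, Delta 1, Apollo 0. Apollo has the fewest and is eliminated.
Round 2: Juno 7, Citadel 7, Lumen 3, Delta 1. Delta has the fewest and is eliminated.
Round 3: Citadel 8, Juno 7, Lumen 3. Lumen has the fewest and is eliminated.
Round 4: Citadel 11, Juno 7. Citadel has a majority.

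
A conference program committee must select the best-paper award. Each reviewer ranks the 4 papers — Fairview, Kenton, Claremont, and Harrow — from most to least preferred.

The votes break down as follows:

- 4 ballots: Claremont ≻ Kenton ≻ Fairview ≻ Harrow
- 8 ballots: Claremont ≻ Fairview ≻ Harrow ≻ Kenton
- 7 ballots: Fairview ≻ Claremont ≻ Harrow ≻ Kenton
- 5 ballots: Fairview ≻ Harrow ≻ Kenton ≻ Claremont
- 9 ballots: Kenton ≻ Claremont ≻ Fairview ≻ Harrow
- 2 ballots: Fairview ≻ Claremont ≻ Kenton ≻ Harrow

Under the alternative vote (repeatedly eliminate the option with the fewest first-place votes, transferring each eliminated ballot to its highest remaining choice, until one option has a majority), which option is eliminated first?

Harrow

Round 1: Fairview 14, Claremont 12, Kenton 9, Harrow 0. Harrow has the fewest and is eliminated.
Round 2: Fairview 14, Claremont 12, Kenton 9. Kenton has the fewest and is eliminated.
Round 3: Claremont 21, Fairview 14. Claremont has a majority.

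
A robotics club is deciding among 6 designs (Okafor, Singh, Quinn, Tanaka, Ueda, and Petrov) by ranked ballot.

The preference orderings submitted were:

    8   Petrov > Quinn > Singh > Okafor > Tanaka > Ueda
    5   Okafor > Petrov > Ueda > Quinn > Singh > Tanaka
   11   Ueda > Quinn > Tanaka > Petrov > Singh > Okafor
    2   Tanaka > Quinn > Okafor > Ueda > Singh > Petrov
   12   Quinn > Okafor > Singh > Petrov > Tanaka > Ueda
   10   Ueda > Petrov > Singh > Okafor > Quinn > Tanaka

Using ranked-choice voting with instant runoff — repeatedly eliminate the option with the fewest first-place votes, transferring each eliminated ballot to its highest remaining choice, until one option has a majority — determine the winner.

Round 1: Ueda 21, Quinn 12, Petrov 8, Okafor 5, Tanaka 2, Singh 0. Singh has the fewest and is eliminated.
Round 2: Ueda 21, Quinn 12, Petrov 8, Okafor 5, Tanaka 2. Tanaka has the fewest and is eliminated.
Round 3: Ueda 21, Quinn 14, Petrov 8, Okafor 5. Okafor has the fewest and is eliminated.
Round 4: Ueda 21, Quinn 14, Petrov 13. Petrov has the fewest and is eliminated.
Round 5: Ueda 26, Quinn 22. Ueda has a majority.

Ueda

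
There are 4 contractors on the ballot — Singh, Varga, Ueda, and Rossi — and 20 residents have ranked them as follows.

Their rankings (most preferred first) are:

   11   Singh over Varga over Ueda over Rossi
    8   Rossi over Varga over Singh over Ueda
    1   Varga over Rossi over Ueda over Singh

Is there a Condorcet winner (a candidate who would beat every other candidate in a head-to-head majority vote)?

Head-to-head results (20 voters total):
Singh vs Varga: Singh wins 11–9.
Singh vs Ueda: Singh wins 19–1.
Singh vs Rossi: Singh wins 11–9.
Varga vs Ueda: Varga wins 20–0.
Varga vs Rossi: Varga wins 12–8.
Ueda vs Rossi: Ueda wins 11–9.
Singh beats each rival — Varga (11–9), Ueda (19–1), Rossi (11–9) — so Singh is the Condorcet winner.

Yes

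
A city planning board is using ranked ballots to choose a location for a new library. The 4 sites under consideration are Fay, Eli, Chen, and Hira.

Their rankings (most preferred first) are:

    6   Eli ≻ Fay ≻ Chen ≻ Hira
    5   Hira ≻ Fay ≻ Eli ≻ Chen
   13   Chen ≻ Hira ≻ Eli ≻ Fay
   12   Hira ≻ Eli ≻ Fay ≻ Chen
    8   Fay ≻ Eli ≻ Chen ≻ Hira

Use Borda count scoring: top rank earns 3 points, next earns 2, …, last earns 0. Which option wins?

Borda scores:
  Fay: 6·2 + 5·2 + 13·0 + 12·1 + 8·3 = 58
  Eli: 6·3 + 5·1 + 13·1 + 12·2 + 8·2 = 76
  Chen: 6·1 + 5·0 + 13·3 + 12·0 + 8·1 = 53
  Hira: 6·0 + 5·3 + 13·2 + 12·3 + 8·0 = 77
Hira has the highest total.

Hira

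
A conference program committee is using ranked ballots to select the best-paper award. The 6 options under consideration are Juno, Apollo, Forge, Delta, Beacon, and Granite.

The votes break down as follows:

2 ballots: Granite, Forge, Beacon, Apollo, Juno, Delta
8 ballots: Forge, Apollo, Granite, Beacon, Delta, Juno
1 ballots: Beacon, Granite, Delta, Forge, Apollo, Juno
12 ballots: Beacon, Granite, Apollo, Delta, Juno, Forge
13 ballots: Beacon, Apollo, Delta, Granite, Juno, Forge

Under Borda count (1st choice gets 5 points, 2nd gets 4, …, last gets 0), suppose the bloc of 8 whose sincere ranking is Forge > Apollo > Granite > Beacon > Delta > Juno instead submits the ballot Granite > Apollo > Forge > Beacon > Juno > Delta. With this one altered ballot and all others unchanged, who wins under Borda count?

Beacon

Borda totals with the altered ballot: Juno 35, Apollo 125, Forge 34, Delta 66, Beacon 152, Granite 128.
The winner is unchanged: still Beacon.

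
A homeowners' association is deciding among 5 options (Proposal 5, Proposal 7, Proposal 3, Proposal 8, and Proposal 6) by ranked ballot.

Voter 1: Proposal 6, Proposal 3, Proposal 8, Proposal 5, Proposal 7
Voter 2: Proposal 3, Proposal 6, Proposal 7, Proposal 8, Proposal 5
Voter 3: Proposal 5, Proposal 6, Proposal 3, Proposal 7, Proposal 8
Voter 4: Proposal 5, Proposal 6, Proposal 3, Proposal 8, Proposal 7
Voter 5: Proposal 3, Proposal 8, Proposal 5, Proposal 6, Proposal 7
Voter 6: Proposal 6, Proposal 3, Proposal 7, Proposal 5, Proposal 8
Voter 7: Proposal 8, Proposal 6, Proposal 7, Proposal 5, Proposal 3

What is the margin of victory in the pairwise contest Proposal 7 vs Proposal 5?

Ballots ranking Proposal 7 above Proposal 5: 3.
Ballots ranking Proposal 5 above Proposal 7: 4.
Proposal 5 wins 4–3, a margin of 1.

1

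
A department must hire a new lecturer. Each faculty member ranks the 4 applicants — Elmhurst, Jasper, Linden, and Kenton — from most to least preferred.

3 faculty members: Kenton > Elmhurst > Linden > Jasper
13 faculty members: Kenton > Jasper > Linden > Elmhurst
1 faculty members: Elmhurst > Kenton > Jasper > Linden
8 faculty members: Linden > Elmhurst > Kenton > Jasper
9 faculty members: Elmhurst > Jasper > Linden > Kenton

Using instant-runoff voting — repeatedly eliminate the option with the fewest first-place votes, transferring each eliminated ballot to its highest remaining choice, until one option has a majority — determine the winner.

Round 1: Kenton 16, Elmhurst 10, Linden 8, Jasper 0. Jasper has the fewest and is eliminated.
Round 2: Kenton 16, Elmhurst 10, Linden 8. Linden has the fewest and is eliminated.
Round 3: Elmhurst 18, Kenton 16. Elmhurst has a majority.

Elmhurst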